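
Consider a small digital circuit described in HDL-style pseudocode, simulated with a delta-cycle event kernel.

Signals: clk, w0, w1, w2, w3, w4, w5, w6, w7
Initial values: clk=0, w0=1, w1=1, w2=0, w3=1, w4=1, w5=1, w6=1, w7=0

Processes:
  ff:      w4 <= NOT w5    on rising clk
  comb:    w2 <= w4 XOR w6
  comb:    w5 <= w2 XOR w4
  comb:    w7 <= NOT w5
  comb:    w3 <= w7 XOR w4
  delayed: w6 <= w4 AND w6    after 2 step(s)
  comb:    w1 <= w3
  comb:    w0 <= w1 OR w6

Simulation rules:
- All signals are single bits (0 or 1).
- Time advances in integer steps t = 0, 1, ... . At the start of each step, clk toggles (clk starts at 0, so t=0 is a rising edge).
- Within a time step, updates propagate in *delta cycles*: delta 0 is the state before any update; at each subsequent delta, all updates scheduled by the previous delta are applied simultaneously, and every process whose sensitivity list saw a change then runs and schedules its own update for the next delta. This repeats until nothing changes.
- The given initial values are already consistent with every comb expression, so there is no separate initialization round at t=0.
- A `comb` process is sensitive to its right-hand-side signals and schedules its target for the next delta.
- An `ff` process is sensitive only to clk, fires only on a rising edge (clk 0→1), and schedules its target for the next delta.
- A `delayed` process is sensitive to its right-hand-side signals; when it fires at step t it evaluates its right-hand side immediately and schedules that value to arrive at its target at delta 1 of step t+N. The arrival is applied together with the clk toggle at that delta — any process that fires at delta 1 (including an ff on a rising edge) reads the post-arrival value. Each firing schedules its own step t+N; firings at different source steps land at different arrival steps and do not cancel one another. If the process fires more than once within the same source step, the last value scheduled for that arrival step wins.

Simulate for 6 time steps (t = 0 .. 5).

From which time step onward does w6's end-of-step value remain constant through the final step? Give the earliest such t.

t=0 Δ0: clk=0 w2=0 w4=1 w5=1 w7=0 w1=1 w3=1 w0=1 w6=1
  Δ1: clk:0→1
  Δ2: w4:1→0
  Δ3: w2:0→1, w5:1→0, w3:1→0
  Δ4: w5:0→1, w7:0→1, w1:1→0
  Δ5: w7:1→0, w3:0→1
  Δ6: w1:0→1, w3:1→0
  Δ7: w1:1→0
  (7Δ to stable)
t=1 Δ0: clk=1 w2=1 w4=0 w5=1 w7=0 w1=0 w3=0 w0=1 w6=1
  Δ1: clk:1→0
  (1Δ to stable)
t=2 Δ0: clk=0 w2=1 w4=0 w5=1 w7=0 w1=0 w3=0 w0=1 w6=1
  Δ1: clk:0→1, w6:1→0
  Δ2: w2:1→0, w0:1→0
  Δ3: w5:1→0
  Δ4: w7:0→1
  Δ5: w3:0→1
  Δ6: w1:0→1
  Δ7: w0:0→1
  (7Δ to stable)
t=3 Δ0: clk=1 w2=0 w4=0 w5=0 w7=1 w1=1 w3=1 w0=1 w6=0
  Δ1: clk:1→0
  (1Δ to stable)
t=4 Δ0: clk=0 w2=0 w4=0 w5=0 w7=1 w1=1 w3=1 w0=1 w6=0
  Δ1: clk:0→1
  Δ2: w4:0→1
  Δ3: w2:0→1, w5:0→1, w3:1→0
  Δ4: w5:1→0, w7:1→0, w1:1→0
  Δ5: w7:0→1, w3:0→1, w0:1→0
  Δ6: w1:0→1, w3:1→0
  Δ7: w1:1→0, w0:0→1
  Δ8: w0:1→0
  (8Δ to stable)
t=5 Δ0: clk=1 w2=1 w4=1 w5=0 w7=1 w1=0 w3=0 w0=0 w6=0
  Δ1: clk:1→0
  (1Δ to stable)

2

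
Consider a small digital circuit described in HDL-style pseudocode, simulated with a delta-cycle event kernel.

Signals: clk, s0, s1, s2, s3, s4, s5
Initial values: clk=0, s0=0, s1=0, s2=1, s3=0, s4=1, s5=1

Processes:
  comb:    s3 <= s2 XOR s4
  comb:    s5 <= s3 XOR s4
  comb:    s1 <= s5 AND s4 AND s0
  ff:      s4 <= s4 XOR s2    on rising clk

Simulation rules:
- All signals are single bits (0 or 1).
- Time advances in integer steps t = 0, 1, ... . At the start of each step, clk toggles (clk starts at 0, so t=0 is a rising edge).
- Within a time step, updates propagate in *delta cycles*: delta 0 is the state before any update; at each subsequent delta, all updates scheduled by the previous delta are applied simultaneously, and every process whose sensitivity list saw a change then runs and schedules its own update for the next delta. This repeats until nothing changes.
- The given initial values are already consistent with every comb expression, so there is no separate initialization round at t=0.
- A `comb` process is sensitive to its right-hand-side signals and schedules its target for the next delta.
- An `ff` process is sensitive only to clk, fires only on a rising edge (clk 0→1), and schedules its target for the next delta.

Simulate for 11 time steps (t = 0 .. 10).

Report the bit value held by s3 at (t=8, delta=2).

[bits: s1,clk,s4,s2,s0,s5,s3]
t=0: Δ0=0011010 Δ1=0111010 Δ2=0101010 Δ3=0101001 Δ4=0101011 | 4Δ
t=1: Δ0=0101011 Δ1=0001011 | 1Δ
t=2: Δ0=0001011 Δ1=0101011 Δ2=0111011 Δ3=0111000 Δ4=0111010 | 4Δ
t=3: Δ0=0111010 Δ1=0011010 | 1Δ
t=4: Δ0=0011010 Δ1=0111010 Δ2=0101010 Δ3=0101001 Δ4=0101011 | 4Δ
t=5: Δ0=0101011 Δ1=0001011 | 1Δ
t=6: Δ0=0001011 Δ1=0101011 Δ2=0111011 Δ3=0111000 Δ4=0111010 | 4Δ
t=7: Δ0=0111010 Δ1=0011010 | 1Δ
t=8: Δ0=0011010 Δ1=0111010 Δ2=0101010 Δ3=0101001 Δ4=0101011 | 4Δ
t=9: Δ0=0101011 Δ1=0001011 | 1Δ
t=10: Δ0=0001011 Δ1=0101011 Δ2=0111011 Δ3=0111000 Δ4=0111010 | 4Δ

0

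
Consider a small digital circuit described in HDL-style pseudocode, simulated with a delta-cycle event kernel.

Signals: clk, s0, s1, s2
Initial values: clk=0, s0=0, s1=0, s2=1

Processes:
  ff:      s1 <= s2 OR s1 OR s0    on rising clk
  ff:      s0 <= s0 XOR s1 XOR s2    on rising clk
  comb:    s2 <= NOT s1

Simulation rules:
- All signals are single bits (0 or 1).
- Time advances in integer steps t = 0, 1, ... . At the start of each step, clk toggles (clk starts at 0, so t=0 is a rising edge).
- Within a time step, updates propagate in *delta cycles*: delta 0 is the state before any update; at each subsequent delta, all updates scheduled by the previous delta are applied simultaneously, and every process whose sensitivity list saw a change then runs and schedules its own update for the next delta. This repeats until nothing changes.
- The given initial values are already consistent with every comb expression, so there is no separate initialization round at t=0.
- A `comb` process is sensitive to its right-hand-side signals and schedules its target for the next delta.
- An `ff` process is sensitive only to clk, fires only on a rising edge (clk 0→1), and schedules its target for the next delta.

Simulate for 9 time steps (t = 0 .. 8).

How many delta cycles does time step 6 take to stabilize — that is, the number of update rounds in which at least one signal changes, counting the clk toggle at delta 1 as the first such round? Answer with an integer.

t0.Δ0 s0=0 s2=1 s1=0 clk=0
t0.Δ1 s0=0 s2=1 s1=0 clk=1
t0.Δ2 s0=1 s2=1 s1=1 clk=1
t0.Δ3 s0=1 s2=0 s1=1 clk=1
t1.Δ0 s0=1 s2=0 s1=1 clk=1
t1.Δ1 s0=1 s2=0 s1=1 clk=0
t2.Δ0 s0=1 s2=0 s1=1 clk=0
t2.Δ1 s0=1 s2=0 s1=1 clk=1
t2.Δ2 s0=0 s2=0 s1=1 clk=1
t3.Δ0 s0=0 s2=0 s1=1 clk=1
t3.Δ1 s0=0 s2=0 s1=1 clk=0
t4.Δ0 s0=0 s2=0 s1=1 clk=0
t4.Δ1 s0=0 s2=0 s1=1 clk=1
t4.Δ2 s0=1 s2=0 s1=1 clk=1
t5.Δ0 s0=1 s2=0 s1=1 clk=1
t5.Δ1 s0=1 s2=0 s1=1 clk=0
t6.Δ0 s0=1 s2=0 s1=1 clk=0
t6.Δ1 s0=1 s2=0 s1=1 clk=1
t6.Δ2 s0=0 s2=0 s1=1 clk=1
t7.Δ0 s0=0 s2=0 s1=1 clk=1
t7.Δ1 s0=0 s2=0 s1=1 clk=0
t8.Δ0 s0=0 s2=0 s1=1 clk=0
t8.Δ1 s0=0 s2=0 s1=1 clk=1
t8.Δ2 s0=1 s2=0 s1=1 clk=1

2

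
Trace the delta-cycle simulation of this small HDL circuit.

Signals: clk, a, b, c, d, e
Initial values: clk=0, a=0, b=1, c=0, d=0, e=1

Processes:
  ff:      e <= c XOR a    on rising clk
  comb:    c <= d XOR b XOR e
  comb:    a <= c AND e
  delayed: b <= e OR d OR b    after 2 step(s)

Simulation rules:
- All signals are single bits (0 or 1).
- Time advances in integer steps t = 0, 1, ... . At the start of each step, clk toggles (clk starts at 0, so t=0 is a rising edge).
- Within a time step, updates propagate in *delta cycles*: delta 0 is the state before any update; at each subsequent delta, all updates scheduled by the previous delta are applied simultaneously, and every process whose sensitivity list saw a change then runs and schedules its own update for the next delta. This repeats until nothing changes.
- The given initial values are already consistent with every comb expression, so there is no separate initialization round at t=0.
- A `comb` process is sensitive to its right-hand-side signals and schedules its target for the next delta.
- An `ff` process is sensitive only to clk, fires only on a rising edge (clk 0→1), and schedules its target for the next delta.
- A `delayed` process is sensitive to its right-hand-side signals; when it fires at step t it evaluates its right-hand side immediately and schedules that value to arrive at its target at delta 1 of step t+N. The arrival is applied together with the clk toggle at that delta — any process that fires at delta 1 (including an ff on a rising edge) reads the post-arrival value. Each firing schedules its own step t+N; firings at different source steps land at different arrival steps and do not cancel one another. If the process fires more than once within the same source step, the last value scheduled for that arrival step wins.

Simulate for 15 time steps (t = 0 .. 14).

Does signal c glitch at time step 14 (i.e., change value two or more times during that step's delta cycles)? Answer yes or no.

no

t=0 Δ0: b=1 d=0 clk=0 a=0 c=0 e=1
  Δ1: clk:0→1
  Δ2: e:1→0
  Δ3: c:0→1
  (3Δ to stable)
t=1 Δ0: b=1 d=0 clk=1 a=0 c=1 e=0
  Δ1: clk:1→0
  (1Δ to stable)
t=2 Δ0: b=1 d=0 clk=0 a=0 c=1 e=0
  Δ1: clk:0→1
  Δ2: e:0→1
  Δ3: a:0→1, c:1→0
  Δ4: a:1→0
  (4Δ to stable)
t=3 Δ0: b=1 d=0 clk=1 a=0 c=0 e=1
  Δ1: clk:1→0
  (1Δ to stable)
t=4 Δ0: b=1 d=0 clk=0 a=0 c=0 e=1
  Δ1: clk:0→1
  Δ2: e:1→0
  Δ3: c:0→1
  (3Δ to stable)
t=5 Δ0: b=1 d=0 clk=1 a=0 c=1 e=0
  Δ1: clk:1→0
  (1Δ to stable)
t=6 Δ0: b=1 d=0 clk=0 a=0 c=1 e=0
  Δ1: clk:0→1
  Δ2: e:0→1
  Δ3: a:0→1, c:1→0
  Δ4: a:1→0
  (4Δ to stable)
t=7 Δ0: b=1 d=0 clk=1 a=0 c=0 e=1
  Δ1: clk:1→0
  (1Δ to stable)
t=8 Δ0: b=1 d=0 clk=0 a=0 c=0 e=1
  Δ1: clk:0→1
  Δ2: e:1→0
  Δ3: c:0→1
  (3Δ to stable)
t=9 Δ0: b=1 d=0 clk=1 a=0 c=1 e=0
  Δ1: clk:1→0
  (1Δ to stable)
t=10 Δ0: b=1 d=0 clk=0 a=0 c=1 e=0
  Δ1: clk:0→1
  Δ2: e:0→1
  Δ3: a:0→1, c:1→0
  Δ4: a:1→0
  (4Δ to stable)
t=11 Δ0: b=1 d=0 clk=1 a=0 c=0 e=1
  Δ1: clk:1→0
  (1Δ to stable)
t=12 Δ0: b=1 d=0 clk=0 a=0 c=0 e=1
  Δ1: clk:0→1
  Δ2: e:1→0
  Δ3: c:0→1
  (3Δ to stable)
t=13 Δ0: b=1 d=0 clk=1 a=0 c=1 e=0
  Δ1: clk:1→0
  (1Δ to stable)
t=14 Δ0: b=1 d=0 clk=0 a=0 c=1 e=0
  Δ1: clk:0→1
  Δ2: e:0→1
  Δ3: a:0→1, c:1→0
  Δ4: a:1→0
  (4Δ to stable)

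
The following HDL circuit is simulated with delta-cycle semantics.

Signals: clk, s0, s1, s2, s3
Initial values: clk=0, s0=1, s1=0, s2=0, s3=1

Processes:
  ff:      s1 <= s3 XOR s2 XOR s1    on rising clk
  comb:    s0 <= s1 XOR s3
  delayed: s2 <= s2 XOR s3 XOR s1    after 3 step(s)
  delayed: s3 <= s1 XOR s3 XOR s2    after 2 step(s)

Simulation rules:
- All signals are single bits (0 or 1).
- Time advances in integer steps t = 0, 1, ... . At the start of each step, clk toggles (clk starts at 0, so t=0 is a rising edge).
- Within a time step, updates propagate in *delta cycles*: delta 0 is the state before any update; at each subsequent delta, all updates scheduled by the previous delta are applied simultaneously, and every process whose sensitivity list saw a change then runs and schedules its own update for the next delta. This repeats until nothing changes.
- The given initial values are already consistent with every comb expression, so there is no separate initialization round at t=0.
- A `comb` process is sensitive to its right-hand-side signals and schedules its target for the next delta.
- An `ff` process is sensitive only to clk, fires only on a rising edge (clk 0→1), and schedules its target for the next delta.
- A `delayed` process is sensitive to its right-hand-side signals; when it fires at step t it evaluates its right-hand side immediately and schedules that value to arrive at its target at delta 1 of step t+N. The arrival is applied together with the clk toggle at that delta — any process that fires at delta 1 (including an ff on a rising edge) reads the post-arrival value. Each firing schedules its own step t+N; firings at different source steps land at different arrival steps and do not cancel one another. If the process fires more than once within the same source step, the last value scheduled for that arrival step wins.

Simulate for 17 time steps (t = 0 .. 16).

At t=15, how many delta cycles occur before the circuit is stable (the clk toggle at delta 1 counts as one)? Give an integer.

t0.Δ0 s2=0 s0=1 s1=0 s3=1 clk=0
t0.Δ1 s2=0 s0=1 s1=0 s3=1 clk=1
t0.Δ2 s2=0 s0=1 s1=1 s3=1 clk=1
t0.Δ3 s2=0 s0=0 s1=1 s3=1 clk=1
t1.Δ0 s2=0 s0=0 s1=1 s3=1 clk=1
t1.Δ1 s2=0 s0=0 s1=1 s3=1 clk=0
t2.Δ0 s2=0 s0=0 s1=1 s3=1 clk=0
t2.Δ1 s2=0 s0=0 s1=1 s3=0 clk=1
t2.Δ2 s2=0 s0=1 s1=1 s3=0 clk=1
t3.Δ0 s2=0 s0=1 s1=1 s3=0 clk=1
t3.Δ1 s2=0 s0=1 s1=1 s3=0 clk=0
t4.Δ0 s2=0 s0=1 s1=1 s3=0 clk=0
t4.Δ1 s2=0 s0=1 s1=1 s3=1 clk=1
t4.Δ2 s2=0 s0=0 s1=0 s3=1 clk=1
t4.Δ3 s2=0 s0=1 s1=0 s3=1 clk=1
t5.Δ0 s2=0 s0=1 s1=0 s3=1 clk=1
t5.Δ1 s2=1 s0=1 s1=0 s3=1 clk=0
t6.Δ0 s2=1 s0=1 s1=0 s3=1 clk=0
t6.Δ1 s2=1 s0=1 s1=0 s3=1 clk=1
t7.Δ0 s2=1 s0=1 s1=0 s3=1 clk=1
t7.Δ1 s2=1 s0=1 s1=0 s3=0 clk=0
t7.Δ2 s2=1 s0=0 s1=0 s3=0 clk=0
t8.Δ0 s2=1 s0=0 s1=0 s3=0 clk=0
t8.Δ1 s2=0 s0=0 s1=0 s3=0 clk=1
t9.Δ0 s2=0 s0=0 s1=0 s3=0 clk=1
t9.Δ1 s2=0 s0=0 s1=0 s3=1 clk=0
t9.Δ2 s2=0 s0=1 s1=0 s3=1 clk=0
t10.Δ0 s2=0 s0=1 s1=0 s3=1 clk=0
t10.Δ1 s2=1 s0=1 s1=0 s3=0 clk=1
t10.Δ2 s2=1 s0=0 s1=1 s3=0 clk=1
t10.Δ3 s2=1 s0=1 s1=1 s3=0 clk=1
t11.Δ0 s2=1 s0=1 s1=1 s3=0 clk=1
t11.Δ1 s2=0 s0=1 s1=1 s3=1 clk=0
t11.Δ2 s2=0 s0=0 s1=1 s3=1 clk=0
t12.Δ0 s2=0 s0=0 s1=1 s3=1 clk=0
t12.Δ1 s2=1 s0=0 s1=1 s3=0 clk=1
t12.Δ2 s2=1 s0=1 s1=0 s3=0 clk=1
t12.Δ3 s2=1 s0=0 s1=0 s3=0 clk=1
t13.Δ0 s2=1 s0=0 s1=0 s3=0 clk=1
t13.Δ1 s2=0 s0=0 s1=0 s3=0 clk=0
t14.Δ0 s2=0 s0=0 s1=0 s3=0 clk=0
t14.Δ1 s2=0 s0=0 s1=0 s3=1 clk=1
t14.Δ2 s2=0 s0=1 s1=1 s3=1 clk=1
t14.Δ3 s2=0 s0=0 s1=1 s3=1 clk=1
t15.Δ0 s2=0 s0=0 s1=1 s3=1 clk=1
t15.Δ1 s2=1 s0=0 s1=1 s3=0 clk=0
t15.Δ2 s2=1 s0=1 s1=1 s3=0 clk=0
t16.Δ0 s2=1 s0=1 s1=1 s3=0 clk=0
t16.Δ1 s2=0 s0=1 s1=1 s3=0 clk=1

2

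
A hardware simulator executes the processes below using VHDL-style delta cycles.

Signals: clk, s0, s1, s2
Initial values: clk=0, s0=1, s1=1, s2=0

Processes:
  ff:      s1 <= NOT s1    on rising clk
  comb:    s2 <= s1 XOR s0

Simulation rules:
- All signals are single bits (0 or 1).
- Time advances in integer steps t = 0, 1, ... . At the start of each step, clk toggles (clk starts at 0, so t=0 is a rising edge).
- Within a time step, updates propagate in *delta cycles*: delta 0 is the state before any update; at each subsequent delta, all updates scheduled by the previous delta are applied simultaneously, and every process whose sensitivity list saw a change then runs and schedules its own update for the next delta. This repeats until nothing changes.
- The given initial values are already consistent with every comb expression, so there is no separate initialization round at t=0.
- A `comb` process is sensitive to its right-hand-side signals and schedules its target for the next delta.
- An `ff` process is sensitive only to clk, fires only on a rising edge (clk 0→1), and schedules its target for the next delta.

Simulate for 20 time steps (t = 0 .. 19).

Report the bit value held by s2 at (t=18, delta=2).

1

t=0 Δ0: clk=0 s1=1 s2=0 s0=1
  Δ1: clk:0→1
  Δ2: s1:1→0
  Δ3: s2:0→1
  (3Δ to stable)
t=1 Δ0: clk=1 s1=0 s2=1 s0=1
  Δ1: clk:1→0
  (1Δ to stable)
t=2 Δ0: clk=0 s1=0 s2=1 s0=1
  Δ1: clk:0→1
  Δ2: s1:0→1
  Δ3: s2:1→0
  (3Δ to stable)
t=3 Δ0: clk=1 s1=1 s2=0 s0=1
  Δ1: clk:1→0
  (1Δ to stable)
t=4 Δ0: clk=0 s1=1 s2=0 s0=1
  Δ1: clk:0→1
  Δ2: s1:1→0
  Δ3: s2:0→1
  (3Δ to stable)
t=5 Δ0: clk=1 s1=0 s2=1 s0=1
  Δ1: clk:1→0
  (1Δ to stable)
t=6 Δ0: clk=0 s1=0 s2=1 s0=1
  Δ1: clk:0→1
  Δ2: s1:0→1
  Δ3: s2:1→0
  (3Δ to stable)
t=7 Δ0: clk=1 s1=1 s2=0 s0=1
  Δ1: clk:1→0
  (1Δ to stable)
t=8 Δ0: clk=0 s1=1 s2=0 s0=1
  Δ1: clk:0→1
  Δ2: s1:1→0
  Δ3: s2:0→1
  (3Δ to stable)
t=9 Δ0: clk=1 s1=0 s2=1 s0=1
  Δ1: clk:1→0
  (1Δ to stable)
t=10 Δ0: clk=0 s1=0 s2=1 s0=1
  Δ1: clk:0→1
  Δ2: s1:0→1
  Δ3: s2:1→0
  (3Δ to stable)
t=11 Δ0: clk=1 s1=1 s2=0 s0=1
  Δ1: clk:1→0
  (1Δ to stable)
t=12 Δ0: clk=0 s1=1 s2=0 s0=1
  Δ1: clk:0→1
  Δ2: s1:1→0
  Δ3: s2:0→1
  (3Δ to stable)
t=13 Δ0: clk=1 s1=0 s2=1 s0=1
  Δ1: clk:1→0
  (1Δ to stable)
t=14 Δ0: clk=0 s1=0 s2=1 s0=1
  Δ1: clk:0→1
  Δ2: s1:0→1
  Δ3: s2:1→0
  (3Δ to stable)
t=15 Δ0: clk=1 s1=1 s2=0 s0=1
  Δ1: clk:1→0
  (1Δ to stable)
t=16 Δ0: clk=0 s1=1 s2=0 s0=1
  Δ1: clk:0→1
  Δ2: s1:1→0
  Δ3: s2:0→1
  (3Δ to stable)
t=17 Δ0: clk=1 s1=0 s2=1 s0=1
  Δ1: clk:1→0
  (1Δ to stable)
t=18 Δ0: clk=0 s1=0 s2=1 s0=1
  Δ1: clk:0→1
  Δ2: s1:0→1
  Δ3: s2:1→0
  (3Δ to stable)
t=19 Δ0: clk=1 s1=1 s2=0 s0=1
  Δ1: clk:1→0
  (1Δ to stable)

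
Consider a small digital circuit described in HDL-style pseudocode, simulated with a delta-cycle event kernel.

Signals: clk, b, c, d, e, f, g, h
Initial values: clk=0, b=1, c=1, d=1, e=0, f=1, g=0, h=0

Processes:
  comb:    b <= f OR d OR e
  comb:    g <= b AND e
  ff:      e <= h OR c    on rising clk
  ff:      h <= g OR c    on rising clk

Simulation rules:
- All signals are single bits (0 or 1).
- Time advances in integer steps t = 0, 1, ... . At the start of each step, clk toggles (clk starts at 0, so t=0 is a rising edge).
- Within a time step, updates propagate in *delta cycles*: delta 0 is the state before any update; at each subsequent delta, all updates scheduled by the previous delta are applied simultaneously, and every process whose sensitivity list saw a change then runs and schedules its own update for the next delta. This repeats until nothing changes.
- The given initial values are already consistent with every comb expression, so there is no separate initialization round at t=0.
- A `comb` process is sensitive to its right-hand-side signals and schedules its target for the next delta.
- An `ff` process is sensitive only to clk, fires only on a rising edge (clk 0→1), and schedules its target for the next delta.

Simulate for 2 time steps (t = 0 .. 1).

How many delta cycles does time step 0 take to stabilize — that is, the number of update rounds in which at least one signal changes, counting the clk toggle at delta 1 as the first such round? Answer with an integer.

[bits: d,clk,h,f,b,e,g,c]
t=0: Δ0=10011001 Δ1=11011001 Δ2=11111101 Δ3=11111111 | 3Δ
t=1: Δ0=11111111 Δ1=10111111 | 1Δ

3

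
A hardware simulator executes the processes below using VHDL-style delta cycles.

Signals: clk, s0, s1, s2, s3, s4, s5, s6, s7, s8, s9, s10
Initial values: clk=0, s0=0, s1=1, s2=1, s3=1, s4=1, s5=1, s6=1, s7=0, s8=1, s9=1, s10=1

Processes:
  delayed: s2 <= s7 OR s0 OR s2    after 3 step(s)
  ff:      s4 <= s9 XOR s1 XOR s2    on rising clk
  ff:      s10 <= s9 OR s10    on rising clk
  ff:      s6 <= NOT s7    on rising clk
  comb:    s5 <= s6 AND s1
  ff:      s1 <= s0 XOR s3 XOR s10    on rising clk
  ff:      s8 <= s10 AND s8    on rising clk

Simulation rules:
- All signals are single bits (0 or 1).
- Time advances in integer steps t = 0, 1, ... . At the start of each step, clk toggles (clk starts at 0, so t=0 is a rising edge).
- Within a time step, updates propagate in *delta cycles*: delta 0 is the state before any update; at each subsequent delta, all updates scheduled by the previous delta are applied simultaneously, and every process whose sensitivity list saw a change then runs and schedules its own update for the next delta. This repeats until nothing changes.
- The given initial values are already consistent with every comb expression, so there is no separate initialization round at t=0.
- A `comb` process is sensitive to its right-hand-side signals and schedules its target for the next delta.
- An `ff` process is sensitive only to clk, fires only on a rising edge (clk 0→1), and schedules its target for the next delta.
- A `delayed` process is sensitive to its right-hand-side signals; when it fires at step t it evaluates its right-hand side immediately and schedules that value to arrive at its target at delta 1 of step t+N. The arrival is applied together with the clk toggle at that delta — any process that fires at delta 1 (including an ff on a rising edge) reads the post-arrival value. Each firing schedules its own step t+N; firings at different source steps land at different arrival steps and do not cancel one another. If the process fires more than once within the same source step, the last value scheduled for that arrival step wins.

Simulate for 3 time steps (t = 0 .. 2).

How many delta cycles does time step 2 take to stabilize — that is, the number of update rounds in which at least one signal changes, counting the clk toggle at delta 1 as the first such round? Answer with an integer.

2

t=0 Δ0: s10=1 s4=1 s7=0 s0=0 s9=1 s3=1 s8=1 s5=1 clk=0 s6=1 s1=1 s2=1
  Δ1: clk:0→1
  Δ2: s1:1→0
  Δ3: s5:1→0
  (3Δ to stable)
t=1 Δ0: s10=1 s4=1 s7=0 s0=0 s9=1 s3=1 s8=1 s5=0 clk=1 s6=1 s1=0 s2=1
  Δ1: clk:1→0
  (1Δ to stable)
t=2 Δ0: s10=1 s4=1 s7=0 s0=0 s9=1 s3=1 s8=1 s5=0 clk=0 s6=1 s1=0 s2=1
  Δ1: clk:0→1
  Δ2: s4:1→0
  (2Δ to stable)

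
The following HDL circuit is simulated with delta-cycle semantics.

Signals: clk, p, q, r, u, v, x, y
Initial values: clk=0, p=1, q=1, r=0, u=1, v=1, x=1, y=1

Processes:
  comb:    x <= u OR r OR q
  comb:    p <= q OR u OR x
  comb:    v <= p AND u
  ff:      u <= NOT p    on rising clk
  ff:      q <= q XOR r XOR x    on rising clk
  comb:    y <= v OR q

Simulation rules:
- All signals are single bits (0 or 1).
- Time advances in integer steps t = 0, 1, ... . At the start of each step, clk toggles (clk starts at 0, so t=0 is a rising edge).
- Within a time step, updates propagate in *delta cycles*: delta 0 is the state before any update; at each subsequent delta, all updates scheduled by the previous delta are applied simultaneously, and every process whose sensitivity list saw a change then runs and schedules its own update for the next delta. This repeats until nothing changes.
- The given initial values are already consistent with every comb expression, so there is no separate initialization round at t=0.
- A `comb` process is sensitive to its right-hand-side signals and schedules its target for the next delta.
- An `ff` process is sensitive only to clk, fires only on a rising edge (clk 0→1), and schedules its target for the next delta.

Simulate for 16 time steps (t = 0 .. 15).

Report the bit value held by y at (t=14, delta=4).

0

[bits: r,clk,y,x,q,u,v,p]
t=0: Δ0=00111111 Δ1=01111111 Δ2=01110011 Δ3=01100001 Δ4=01000000 | 4Δ
t=1: Δ0=01000000 Δ1=00000000 | 1Δ
t=2: Δ0=00000000 Δ1=01000000 Δ2=01000100 Δ3=01010101 Δ4=01010111 Δ5=01110111 | 5Δ
t=3: Δ0=01110111 Δ1=00110111 | 1Δ
t=4: Δ0=00110111 Δ1=01110111 Δ2=01111011 Δ3=01111001 | 3Δ
t=5: Δ0=01111001 Δ1=00111001 | 1Δ
t=6: Δ0=00111001 Δ1=01111001 Δ2=01110001 Δ3=01000001 Δ4=01000000 | 4Δ
t=7: Δ0=01000000 Δ1=00000000 | 1Δ
t=8: Δ0=00000000 Δ1=01000000 Δ2=01000100 Δ3=01010101 Δ4=01010111 Δ5=01110111 | 5Δ
t=9: Δ0=01110111 Δ1=00110111 | 1Δ
t=10: Δ0=00110111 Δ1=01110111 Δ2=01111011 Δ3=01111001 | 3Δ
t=11: Δ0=01111001 Δ1=00111001 | 1Δ
t=12: Δ0=00111001 Δ1=01111001 Δ2=01110001 Δ3=01000001 Δ4=01000000 | 4Δ
t=13: Δ0=01000000 Δ1=00000000 | 1Δ
t=14: Δ0=00000000 Δ1=01000000 Δ2=01000100 Δ3=01010101 Δ4=01010111 Δ5=01110111 | 5Δ
t=15: Δ0=01110111 Δ1=00110111 | 1Δ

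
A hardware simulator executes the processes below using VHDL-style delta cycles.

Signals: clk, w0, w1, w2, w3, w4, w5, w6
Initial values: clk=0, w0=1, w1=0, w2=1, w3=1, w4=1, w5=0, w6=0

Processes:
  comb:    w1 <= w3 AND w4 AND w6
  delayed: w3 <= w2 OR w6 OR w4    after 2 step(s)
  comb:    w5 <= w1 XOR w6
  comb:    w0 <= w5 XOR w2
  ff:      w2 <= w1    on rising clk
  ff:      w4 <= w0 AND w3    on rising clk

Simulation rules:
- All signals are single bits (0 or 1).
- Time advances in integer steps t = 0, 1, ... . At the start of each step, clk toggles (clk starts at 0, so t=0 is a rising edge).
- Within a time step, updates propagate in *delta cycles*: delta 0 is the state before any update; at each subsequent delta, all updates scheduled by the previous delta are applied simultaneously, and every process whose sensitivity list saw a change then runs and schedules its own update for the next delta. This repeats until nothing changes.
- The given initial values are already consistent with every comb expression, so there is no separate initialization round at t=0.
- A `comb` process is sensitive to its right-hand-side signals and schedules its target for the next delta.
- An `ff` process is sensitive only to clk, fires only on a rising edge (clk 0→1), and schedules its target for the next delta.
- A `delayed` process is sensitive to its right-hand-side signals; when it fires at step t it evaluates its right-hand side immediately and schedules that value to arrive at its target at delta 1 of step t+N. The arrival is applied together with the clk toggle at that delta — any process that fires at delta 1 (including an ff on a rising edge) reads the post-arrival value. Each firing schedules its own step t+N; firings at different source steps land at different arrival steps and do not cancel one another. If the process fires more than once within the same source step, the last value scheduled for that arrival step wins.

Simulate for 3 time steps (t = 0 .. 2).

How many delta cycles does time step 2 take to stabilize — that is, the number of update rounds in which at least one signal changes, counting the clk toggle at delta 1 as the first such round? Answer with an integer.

t0.Δ0 w1=0 w3=1 w5=0 w4=1 clk=0 w0=1 w2=1 w6=0
t0.Δ1 w1=0 w3=1 w5=0 w4=1 clk=1 w0=1 w2=1 w6=0
t0.Δ2 w1=0 w3=1 w5=0 w4=1 clk=1 w0=1 w2=0 w6=0
t0.Δ3 w1=0 w3=1 w5=0 w4=1 clk=1 w0=0 w2=0 w6=0
t1.Δ0 w1=0 w3=1 w5=0 w4=1 clk=1 w0=0 w2=0 w6=0
t1.Δ1 w1=0 w3=1 w5=0 w4=1 clk=0 w0=0 w2=0 w6=0
t2.Δ0 w1=0 w3=1 w5=0 w4=1 clk=0 w0=0 w2=0 w6=0
t2.Δ1 w1=0 w3=1 w5=0 w4=1 clk=1 w0=0 w2=0 w6=0
t2.Δ2 w1=0 w3=1 w5=0 w4=0 clk=1 w0=0 w2=0 w6=0

2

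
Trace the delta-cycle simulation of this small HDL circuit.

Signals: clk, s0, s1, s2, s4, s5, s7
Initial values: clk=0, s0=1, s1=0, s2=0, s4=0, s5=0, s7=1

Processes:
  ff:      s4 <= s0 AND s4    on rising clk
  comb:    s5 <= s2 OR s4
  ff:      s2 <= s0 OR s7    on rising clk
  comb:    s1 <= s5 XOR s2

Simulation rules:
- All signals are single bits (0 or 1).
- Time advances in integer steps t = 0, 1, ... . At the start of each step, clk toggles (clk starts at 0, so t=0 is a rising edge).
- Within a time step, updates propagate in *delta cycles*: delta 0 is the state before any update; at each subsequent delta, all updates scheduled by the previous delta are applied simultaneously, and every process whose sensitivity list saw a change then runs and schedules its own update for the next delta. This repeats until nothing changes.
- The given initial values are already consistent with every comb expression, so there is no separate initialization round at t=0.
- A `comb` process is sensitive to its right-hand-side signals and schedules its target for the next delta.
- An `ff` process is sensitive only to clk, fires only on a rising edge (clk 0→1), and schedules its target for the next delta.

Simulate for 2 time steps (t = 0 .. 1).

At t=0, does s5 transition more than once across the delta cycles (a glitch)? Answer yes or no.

[bits: s7,s0,clk,s5,s1,s4,s2]
t=0: Δ0=1100000 Δ1=1110000 Δ2=1110001 Δ3=1111101 Δ4=1111001 | 4Δ
t=1: Δ0=1111001 Δ1=1101001 | 1Δ

no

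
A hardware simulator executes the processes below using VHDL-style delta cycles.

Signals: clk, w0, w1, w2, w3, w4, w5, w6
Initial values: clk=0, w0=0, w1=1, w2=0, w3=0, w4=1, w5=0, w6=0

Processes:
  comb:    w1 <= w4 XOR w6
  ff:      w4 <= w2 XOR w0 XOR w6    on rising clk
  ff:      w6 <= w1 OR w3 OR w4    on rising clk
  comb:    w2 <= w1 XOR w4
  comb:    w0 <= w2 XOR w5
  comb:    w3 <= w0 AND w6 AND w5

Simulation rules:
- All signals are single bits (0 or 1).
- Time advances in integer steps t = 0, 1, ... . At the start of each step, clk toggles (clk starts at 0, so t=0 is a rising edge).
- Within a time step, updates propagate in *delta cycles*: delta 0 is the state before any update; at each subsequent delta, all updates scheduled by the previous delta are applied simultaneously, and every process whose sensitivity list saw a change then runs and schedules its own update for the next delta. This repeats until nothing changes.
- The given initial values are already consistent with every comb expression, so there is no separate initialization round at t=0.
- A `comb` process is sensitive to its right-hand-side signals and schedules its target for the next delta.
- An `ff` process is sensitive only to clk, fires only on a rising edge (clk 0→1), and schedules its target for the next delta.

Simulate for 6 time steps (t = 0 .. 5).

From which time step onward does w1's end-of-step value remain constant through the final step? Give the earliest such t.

2

t0.Δ0 w4=1 clk=0 w5=0 w0=0 w2=0 w3=0 w6=0 w1=1
t0.Δ1 w4=1 clk=1 w5=0 w0=0 w2=0 w3=0 w6=0 w1=1
t0.Δ2 w4=0 clk=1 w5=0 w0=0 w2=0 w3=0 w6=1 w1=1
t0.Δ3 w4=0 clk=1 w5=0 w0=0 w2=1 w3=0 w6=1 w1=1
t0.Δ4 w4=0 clk=1 w5=0 w0=1 w2=1 w3=0 w6=1 w1=1
t1.Δ0 w4=0 clk=1 w5=0 w0=1 w2=1 w3=0 w6=1 w1=1
t1.Δ1 w4=0 clk=0 w5=0 w0=1 w2=1 w3=0 w6=1 w1=1
t2.Δ0 w4=0 clk=0 w5=0 w0=1 w2=1 w3=0 w6=1 w1=1
t2.Δ1 w4=0 clk=1 w5=0 w0=1 w2=1 w3=0 w6=1 w1=1
t2.Δ2 w4=1 clk=1 w5=0 w0=1 w2=1 w3=0 w6=1 w1=1
t2.Δ3 w4=1 clk=1 w5=0 w0=1 w2=0 w3=0 w6=1 w1=0
t2.Δ4 w4=1 clk=1 w5=0 w0=0 w2=1 w3=0 w6=1 w1=0
t2.Δ5 w4=1 clk=1 w5=0 w0=1 w2=1 w3=0 w6=1 w1=0
t3.Δ0 w4=1 clk=1 w5=0 w0=1 w2=1 w3=0 w6=1 w1=0
t3.Δ1 w4=1 clk=0 w5=0 w0=1 w2=1 w3=0 w6=1 w1=0
t4.Δ0 w4=1 clk=0 w5=0 w0=1 w2=1 w3=0 w6=1 w1=0
t4.Δ1 w4=1 clk=1 w5=0 w0=1 w2=1 w3=0 w6=1 w1=0
t5.Δ0 w4=1 clk=1 w5=0 w0=1 w2=1 w3=0 w6=1 w1=0
t5.Δ1 w4=1 clk=0 w5=0 w0=1 w2=1 w3=0 w6=1 w1=0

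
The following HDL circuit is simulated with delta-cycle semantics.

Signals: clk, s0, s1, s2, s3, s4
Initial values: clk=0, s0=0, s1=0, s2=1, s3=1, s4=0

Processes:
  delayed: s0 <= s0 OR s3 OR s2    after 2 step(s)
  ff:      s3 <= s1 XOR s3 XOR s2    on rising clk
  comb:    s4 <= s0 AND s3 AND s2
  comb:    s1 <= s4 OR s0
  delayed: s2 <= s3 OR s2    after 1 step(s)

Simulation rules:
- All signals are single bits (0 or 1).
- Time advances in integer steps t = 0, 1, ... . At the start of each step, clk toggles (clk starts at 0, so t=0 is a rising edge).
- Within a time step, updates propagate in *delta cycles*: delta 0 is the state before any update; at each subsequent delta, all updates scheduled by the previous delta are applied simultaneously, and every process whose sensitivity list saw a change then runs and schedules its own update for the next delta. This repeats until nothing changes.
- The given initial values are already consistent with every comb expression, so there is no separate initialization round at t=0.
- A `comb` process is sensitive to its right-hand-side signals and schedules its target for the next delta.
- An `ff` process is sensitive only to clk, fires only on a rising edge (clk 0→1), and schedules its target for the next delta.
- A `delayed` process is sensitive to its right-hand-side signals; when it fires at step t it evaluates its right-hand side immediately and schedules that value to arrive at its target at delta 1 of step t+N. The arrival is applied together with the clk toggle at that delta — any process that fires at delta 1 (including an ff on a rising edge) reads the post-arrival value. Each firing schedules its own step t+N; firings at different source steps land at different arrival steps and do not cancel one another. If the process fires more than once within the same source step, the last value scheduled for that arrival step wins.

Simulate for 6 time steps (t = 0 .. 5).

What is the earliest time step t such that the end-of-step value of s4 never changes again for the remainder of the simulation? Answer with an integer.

2

t=0 Δ0: s2=1 s3=1 s1=0 s0=0 s4=0 clk=0
  Δ1: clk:0→1
  Δ2: s3:1→0
  (2Δ to stable)
t=1 Δ0: s2=1 s3=0 s1=0 s0=0 s4=0 clk=1
  Δ1: clk:1→0
  (1Δ to stable)
t=2 Δ0: s2=1 s3=0 s1=0 s0=0 s4=0 clk=0
  Δ1: s0:0→1, clk:0→1
  Δ2: s3:0→1, s1:0→1
  Δ3: s4:0→1
  (3Δ to stable)
t=3 Δ0: s2=1 s3=1 s1=1 s0=1 s4=1 clk=1
  Δ1: clk:1→0
  (1Δ to stable)
t=4 Δ0: s2=1 s3=1 s1=1 s0=1 s4=1 clk=0
  Δ1: clk:0→1
  (1Δ to stable)
t=5 Δ0: s2=1 s3=1 s1=1 s0=1 s4=1 clk=1
  Δ1: clk:1→0
  (1Δ to stable)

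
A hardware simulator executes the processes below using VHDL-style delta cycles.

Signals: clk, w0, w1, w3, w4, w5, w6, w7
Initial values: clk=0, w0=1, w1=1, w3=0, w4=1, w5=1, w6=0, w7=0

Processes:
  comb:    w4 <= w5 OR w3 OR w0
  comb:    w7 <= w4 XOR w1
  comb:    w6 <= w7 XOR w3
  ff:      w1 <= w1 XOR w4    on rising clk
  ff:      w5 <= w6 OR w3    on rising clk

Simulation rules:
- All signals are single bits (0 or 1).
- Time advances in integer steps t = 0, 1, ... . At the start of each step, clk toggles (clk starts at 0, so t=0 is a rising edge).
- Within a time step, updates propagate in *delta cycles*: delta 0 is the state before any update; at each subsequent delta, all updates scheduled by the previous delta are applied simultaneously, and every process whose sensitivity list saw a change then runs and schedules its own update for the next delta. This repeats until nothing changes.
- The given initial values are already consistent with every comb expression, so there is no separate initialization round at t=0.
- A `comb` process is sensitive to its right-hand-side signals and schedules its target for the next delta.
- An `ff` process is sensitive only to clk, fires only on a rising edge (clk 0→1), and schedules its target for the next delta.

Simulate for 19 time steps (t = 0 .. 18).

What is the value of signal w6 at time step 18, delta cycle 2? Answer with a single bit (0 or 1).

t=0 Δ0: w0=1 w5=1 w6=0 w1=1 w4=1 clk=0 w7=0 w3=0
  Δ1: clk:0→1
  Δ2: w5:1→0, w1:1→0
  Δ3: w7:0→1
  Δ4: w6:0→1
  (4Δ to stable)
t=1 Δ0: w0=1 w5=0 w6=1 w1=0 w4=1 clk=1 w7=1 w3=0
  Δ1: clk:1→0
  (1Δ to stable)
t=2 Δ0: w0=1 w5=0 w6=1 w1=0 w4=1 clk=0 w7=1 w3=0
  Δ1: clk:0→1
  Δ2: w5:0→1, w1:0→1
  Δ3: w7:1→0
  Δ4: w6:1→0
  (4Δ to stable)
t=3 Δ0: w0=1 w5=1 w6=0 w1=1 w4=1 clk=1 w7=0 w3=0
  Δ1: clk:1→0
  (1Δ to stable)
t=4 Δ0: w0=1 w5=1 w6=0 w1=1 w4=1 clk=0 w7=0 w3=0
  Δ1: clk:0→1
  Δ2: w5:1→0, w1:1→0
  Δ3: w7:0→1
  Δ4: w6:0→1
  (4Δ to stable)
t=5 Δ0: w0=1 w5=0 w6=1 w1=0 w4=1 clk=1 w7=1 w3=0
  Δ1: clk:1→0
  (1Δ to stable)
t=6 Δ0: w0=1 w5=0 w6=1 w1=0 w4=1 clk=0 w7=1 w3=0
  Δ1: clk:0→1
  Δ2: w5:0→1, w1:0→1
  Δ3: w7:1→0
  Δ4: w6:1→0
  (4Δ to stable)
t=7 Δ0: w0=1 w5=1 w6=0 w1=1 w4=1 clk=1 w7=0 w3=0
  Δ1: clk:1→0
  (1Δ to stable)
t=8 Δ0: w0=1 w5=1 w6=0 w1=1 w4=1 clk=0 w7=0 w3=0
  Δ1: clk:0→1
  Δ2: w5:1→0, w1:1→0
  Δ3: w7:0→1
  Δ4: w6:0→1
  (4Δ to stable)
t=9 Δ0: w0=1 w5=0 w6=1 w1=0 w4=1 clk=1 w7=1 w3=0
  Δ1: clk:1→0
  (1Δ to stable)
t=10 Δ0: w0=1 w5=0 w6=1 w1=0 w4=1 clk=0 w7=1 w3=0
  Δ1: clk:0→1
  Δ2: w5:0→1, w1:0→1
  Δ3: w7:1→0
  Δ4: w6:1→0
  (4Δ to stable)
t=11 Δ0: w0=1 w5=1 w6=0 w1=1 w4=1 clk=1 w7=0 w3=0
  Δ1: clk:1→0
  (1Δ to stable)
t=12 Δ0: w0=1 w5=1 w6=0 w1=1 w4=1 clk=0 w7=0 w3=0
  Δ1: clk:0→1
  Δ2: w5:1→0, w1:1→0
  Δ3: w7:0→1
  Δ4: w6:0→1
  (4Δ to stable)
t=13 Δ0: w0=1 w5=0 w6=1 w1=0 w4=1 clk=1 w7=1 w3=0
  Δ1: clk:1→0
  (1Δ to stable)
t=14 Δ0: w0=1 w5=0 w6=1 w1=0 w4=1 clk=0 w7=1 w3=0
  Δ1: clk:0→1
  Δ2: w5:0→1, w1:0→1
  Δ3: w7:1→0
  Δ4: w6:1→0
  (4Δ to stable)
t=15 Δ0: w0=1 w5=1 w6=0 w1=1 w4=1 clk=1 w7=0 w3=0
  Δ1: clk:1→0
  (1Δ to stable)
t=16 Δ0: w0=1 w5=1 w6=0 w1=1 w4=1 clk=0 w7=0 w3=0
  Δ1: clk:0→1
  Δ2: w5:1→0, w1:1→0
  Δ3: w7:0→1
  Δ4: w6:0→1
  (4Δ to stable)
t=17 Δ0: w0=1 w5=0 w6=1 w1=0 w4=1 clk=1 w7=1 w3=0
  Δ1: clk:1→0
  (1Δ to stable)
t=18 Δ0: w0=1 w5=0 w6=1 w1=0 w4=1 clk=0 w7=1 w3=0
  Δ1: clk:0→1
  Δ2: w5:0→1, w1:0→1
  Δ3: w7:1→0
  Δ4: w6:1→0
  (4Δ to stable)

1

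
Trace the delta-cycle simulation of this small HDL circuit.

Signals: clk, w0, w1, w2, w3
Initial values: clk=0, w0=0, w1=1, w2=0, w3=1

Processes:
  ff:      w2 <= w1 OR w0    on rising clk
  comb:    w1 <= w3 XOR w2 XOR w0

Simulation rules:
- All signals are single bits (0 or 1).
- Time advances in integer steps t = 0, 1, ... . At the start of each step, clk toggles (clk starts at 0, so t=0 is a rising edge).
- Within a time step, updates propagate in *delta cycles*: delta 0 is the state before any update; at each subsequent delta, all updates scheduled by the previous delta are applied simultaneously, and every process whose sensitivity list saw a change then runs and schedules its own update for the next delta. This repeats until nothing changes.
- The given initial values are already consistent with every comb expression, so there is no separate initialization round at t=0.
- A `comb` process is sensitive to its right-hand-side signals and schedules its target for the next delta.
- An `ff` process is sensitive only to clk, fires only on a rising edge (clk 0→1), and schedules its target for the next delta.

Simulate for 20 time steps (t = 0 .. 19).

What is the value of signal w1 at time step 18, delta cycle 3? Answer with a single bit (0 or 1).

t0.Δ0 w3=1 clk=0 w1=1 w2=0 w0=0
t0.Δ1 w3=1 clk=1 w1=1 w2=0 w0=0
t0.Δ2 w3=1 clk=1 w1=1 w2=1 w0=0
t0.Δ3 w3=1 clk=1 w1=0 w2=1 w0=0
t1.Δ0 w3=1 clk=1 w1=0 w2=1 w0=0
t1.Δ1 w3=1 clk=0 w1=0 w2=1 w0=0
t2.Δ0 w3=1 clk=0 w1=0 w2=1 w0=0
t2.Δ1 w3=1 clk=1 w1=0 w2=1 w0=0
t2.Δ2 w3=1 clk=1 w1=0 w2=0 w0=0
t2.Δ3 w3=1 clk=1 w1=1 w2=0 w0=0
t3.Δ0 w3=1 clk=1 w1=1 w2=0 w0=0
t3.Δ1 w3=1 clk=0 w1=1 w2=0 w0=0
t4.Δ0 w3=1 clk=0 w1=1 w2=0 w0=0
t4.Δ1 w3=1 clk=1 w1=1 w2=0 w0=0
t4.Δ2 w3=1 clk=1 w1=1 w2=1 w0=0
t4.Δ3 w3=1 clk=1 w1=0 w2=1 w0=0
t5.Δ0 w3=1 clk=1 w1=0 w2=1 w0=0
t5.Δ1 w3=1 clk=0 w1=0 w2=1 w0=0
t6.Δ0 w3=1 clk=0 w1=0 w2=1 w0=0
t6.Δ1 w3=1 clk=1 w1=0 w2=1 w0=0
t6.Δ2 w3=1 clk=1 w1=0 w2=0 w0=0
t6.Δ3 w3=1 clk=1 w1=1 w2=0 w0=0
t7.Δ0 w3=1 clk=1 w1=1 w2=0 w0=0
t7.Δ1 w3=1 clk=0 w1=1 w2=0 w0=0
t8.Δ0 w3=1 clk=0 w1=1 w2=0 w0=0
t8.Δ1 w3=1 clk=1 w1=1 w2=0 w0=0
t8.Δ2 w3=1 clk=1 w1=1 w2=1 w0=0
t8.Δ3 w3=1 clk=1 w1=0 w2=1 w0=0
t9.Δ0 w3=1 clk=1 w1=0 w2=1 w0=0
t9.Δ1 w3=1 clk=0 w1=0 w2=1 w0=0
t10.Δ0 w3=1 clk=0 w1=0 w2=1 w0=0
t10.Δ1 w3=1 clk=1 w1=0 w2=1 w0=0
t10.Δ2 w3=1 clk=1 w1=0 w2=0 w0=0
t10.Δ3 w3=1 clk=1 w1=1 w2=0 w0=0
t11.Δ0 w3=1 clk=1 w1=1 w2=0 w0=0
t11.Δ1 w3=1 clk=0 w1=1 w2=0 w0=0
t12.Δ0 w3=1 clk=0 w1=1 w2=0 w0=0
t12.Δ1 w3=1 clk=1 w1=1 w2=0 w0=0
t12.Δ2 w3=1 clk=1 w1=1 w2=1 w0=0
t12.Δ3 w3=1 clk=1 w1=0 w2=1 w0=0
t13.Δ0 w3=1 clk=1 w1=0 w2=1 w0=0
t13.Δ1 w3=1 clk=0 w1=0 w2=1 w0=0
t14.Δ0 w3=1 clk=0 w1=0 w2=1 w0=0
t14.Δ1 w3=1 clk=1 w1=0 w2=1 w0=0
t14.Δ2 w3=1 clk=1 w1=0 w2=0 w0=0
t14.Δ3 w3=1 clk=1 w1=1 w2=0 w0=0
t15.Δ0 w3=1 clk=1 w1=1 w2=0 w0=0
t15.Δ1 w3=1 clk=0 w1=1 w2=0 w0=0
t16.Δ0 w3=1 clk=0 w1=1 w2=0 w0=0
t16.Δ1 w3=1 clk=1 w1=1 w2=0 w0=0
t16.Δ2 w3=1 clk=1 w1=1 w2=1 w0=0
t16.Δ3 w3=1 clk=1 w1=0 w2=1 w0=0
t17.Δ0 w3=1 clk=1 w1=0 w2=1 w0=0
t17.Δ1 w3=1 clk=0 w1=0 w2=1 w0=0
t18.Δ0 w3=1 clk=0 w1=0 w2=1 w0=0
t18.Δ1 w3=1 clk=1 w1=0 w2=1 w0=0
t18.Δ2 w3=1 clk=1 w1=0 w2=0 w0=0
t18.Δ3 w3=1 clk=1 w1=1 w2=0 w0=0
t19.Δ0 w3=1 clk=1 w1=1 w2=0 w0=0
t19.Δ1 w3=1 clk=0 w1=1 w2=0 w0=0

1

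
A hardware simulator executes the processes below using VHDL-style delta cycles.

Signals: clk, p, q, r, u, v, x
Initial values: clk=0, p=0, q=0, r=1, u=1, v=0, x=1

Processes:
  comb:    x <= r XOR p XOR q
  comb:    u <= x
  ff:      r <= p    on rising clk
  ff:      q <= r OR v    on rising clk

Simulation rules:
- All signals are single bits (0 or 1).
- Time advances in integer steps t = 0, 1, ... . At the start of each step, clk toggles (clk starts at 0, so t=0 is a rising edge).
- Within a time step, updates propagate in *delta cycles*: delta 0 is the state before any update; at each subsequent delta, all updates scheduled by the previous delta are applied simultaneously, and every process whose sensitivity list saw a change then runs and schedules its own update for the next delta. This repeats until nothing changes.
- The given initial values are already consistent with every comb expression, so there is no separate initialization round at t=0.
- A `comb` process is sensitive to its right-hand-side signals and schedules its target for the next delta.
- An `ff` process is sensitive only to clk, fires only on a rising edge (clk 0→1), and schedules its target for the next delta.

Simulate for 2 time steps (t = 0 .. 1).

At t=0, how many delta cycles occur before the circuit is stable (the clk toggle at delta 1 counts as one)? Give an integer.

2

t=0 Δ0: x=1 u=1 r=1 q=0 p=0 clk=0 v=0
  Δ1: clk:0→1
  Δ2: r:1→0, q:0→1
  (2Δ to stable)
t=1 Δ0: x=1 u=1 r=0 q=1 p=0 clk=1 v=0
  Δ1: clk:1→0
  (1Δ to stable)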